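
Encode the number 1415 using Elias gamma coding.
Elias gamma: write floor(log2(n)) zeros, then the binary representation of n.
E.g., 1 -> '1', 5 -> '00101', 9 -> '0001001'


num_bits = floor(log2(1415)) + 1 = 11
leading_zeros = num_bits - 1 = 10
binary(1415) = 10110000111

Elias gamma(1415) = '0000000000' + '10110000111' = 000000000010110000111 (21 bits)


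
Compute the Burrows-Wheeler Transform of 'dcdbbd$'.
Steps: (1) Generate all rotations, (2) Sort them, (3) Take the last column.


Rotations (sorted):
  0: $dcdbbd -> last char: d
  1: bbd$dcd -> last char: d
  2: bd$dcdb -> last char: b
  3: cdbbd$d -> last char: d
  4: d$dcdbb -> last char: b
  5: dbbd$dc -> last char: c
  6: dcdbbd$ -> last char: $


BWT = ddbdbc$


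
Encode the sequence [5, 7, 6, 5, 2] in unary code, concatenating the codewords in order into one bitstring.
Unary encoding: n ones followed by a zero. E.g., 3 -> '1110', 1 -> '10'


Encode each number as n ones followed by a terminating 0:
  5 -> 111110 (6 bits)
  7 -> 11111110 (8 bits)
  6 -> 1111110 (7 bits)
  5 -> 111110 (6 bits)
  2 -> 110 (3 bits)
Total length = 6 + 8 + 7 + 6 + 3 = 30 bits.

Unary([5, 7, 6, 5, 2]) = 111110111111101111110111110110 (30 bits)


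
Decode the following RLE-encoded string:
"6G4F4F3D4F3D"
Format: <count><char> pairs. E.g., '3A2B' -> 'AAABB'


Expanding each <count><char> pair:
  6G -> 'GGGGGG'
  4F -> 'FFFF'
  4F -> 'FFFF'
  3D -> 'DDD'
  4F -> 'FFFF'
  3D -> 'DDD'

Decoded = GGGGGGFFFFFFFFDDDFFFFDDD


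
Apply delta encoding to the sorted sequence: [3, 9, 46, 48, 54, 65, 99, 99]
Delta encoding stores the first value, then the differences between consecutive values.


First value: 3
Deltas:
  9 - 3 = 6
  46 - 9 = 37
  48 - 46 = 2
  54 - 48 = 6
  65 - 54 = 11
  99 - 65 = 34
  99 - 99 = 0


Delta encoded: [3, 6, 37, 2, 6, 11, 34, 0]


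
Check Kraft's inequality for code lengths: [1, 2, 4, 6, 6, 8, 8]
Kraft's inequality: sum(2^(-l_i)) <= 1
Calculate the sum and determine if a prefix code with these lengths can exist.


Sum = 2^(-1) + 2^(-2) + 2^(-4) + 2^(-6) + 2^(-6) + 2^(-8) + 2^(-8)
    = 0.5 + 0.25 + 0.0625 + 0.015625 + 0.015625 + 0.00390625 + 0.00390625
    = 218/256 = 0.8515625
Since 0.8515625 <= 1, Kraft's inequality IS satisfied.
A prefix code with these lengths CAN exist.

Kraft sum = 0.8515625. Satisfied.


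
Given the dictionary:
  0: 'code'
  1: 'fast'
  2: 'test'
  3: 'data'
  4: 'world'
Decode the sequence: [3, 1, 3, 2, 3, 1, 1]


Look up each index in the dictionary:
  3 -> 'data'
  1 -> 'fast'
  3 -> 'data'
  2 -> 'test'
  3 -> 'data'
  1 -> 'fast'
  1 -> 'fast'

Decoded: "data fast data test data fast fast"


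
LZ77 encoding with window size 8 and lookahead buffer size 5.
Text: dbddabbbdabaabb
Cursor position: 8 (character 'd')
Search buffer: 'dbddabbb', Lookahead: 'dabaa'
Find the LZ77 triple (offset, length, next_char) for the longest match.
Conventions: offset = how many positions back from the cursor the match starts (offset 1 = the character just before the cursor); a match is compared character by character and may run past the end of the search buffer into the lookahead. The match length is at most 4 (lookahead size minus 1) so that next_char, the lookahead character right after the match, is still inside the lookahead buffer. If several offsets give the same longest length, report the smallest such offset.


Try each offset into the search buffer:
  offset=1 (pos 7, char 'b'): match length 0
  offset=2 (pos 6, char 'b'): match length 0
  offset=3 (pos 5, char 'b'): match length 0
  offset=4 (pos 4, char 'a'): match length 0
  offset=5 (pos 3, char 'd'): match length 3
  offset=6 (pos 2, char 'd'): match length 1
  offset=7 (pos 1, char 'b'): match length 0
  offset=8 (pos 0, char 'd'): match length 1
Longest match has length 3 at offset 5.
next_char = character at position 8 + 3 = 11 -> 'a'

Best match: offset=5, length=3 (matching 'dab' starting at position 3)
LZ77 triple: (5, 3, 'a')


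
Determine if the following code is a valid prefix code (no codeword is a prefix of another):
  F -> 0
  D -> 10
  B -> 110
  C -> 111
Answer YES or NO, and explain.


Checking each pair (does one codeword prefix another?):
  F='0' vs D='10': no prefix
  F='0' vs B='110': no prefix
  F='0' vs C='111': no prefix
  D='10' vs F='0': no prefix
  D='10' vs B='110': no prefix
  D='10' vs C='111': no prefix
  B='110' vs F='0': no prefix
  B='110' vs D='10': no prefix
  B='110' vs C='111': no prefix
  C='111' vs F='0': no prefix
  C='111' vs D='10': no prefix
  C='111' vs B='110': no prefix
No violation found over all pairs.

YES -- this is a valid prefix code. No codeword is a prefix of any other codeword.


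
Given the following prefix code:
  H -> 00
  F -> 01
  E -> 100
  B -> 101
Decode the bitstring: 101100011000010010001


Decoding step by step:
Bits 101 -> B
Bits 100 -> E
Bits 01 -> F
Bits 100 -> E
Bits 00 -> H
Bits 100 -> E
Bits 100 -> E
Bits 01 -> F


Decoded message: BEFEHEEF


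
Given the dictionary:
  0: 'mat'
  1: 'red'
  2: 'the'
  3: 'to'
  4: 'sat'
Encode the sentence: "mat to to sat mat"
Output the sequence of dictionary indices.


Look up each word in the dictionary:
  'mat' -> 0
  'to' -> 3
  'to' -> 3
  'sat' -> 4
  'mat' -> 0

Encoded: [0, 3, 3, 4, 0]


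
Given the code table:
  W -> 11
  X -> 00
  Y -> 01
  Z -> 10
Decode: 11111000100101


Decoding:
11 -> W
11 -> W
10 -> Z
00 -> X
10 -> Z
01 -> Y
01 -> Y


Result: WWZXZYY


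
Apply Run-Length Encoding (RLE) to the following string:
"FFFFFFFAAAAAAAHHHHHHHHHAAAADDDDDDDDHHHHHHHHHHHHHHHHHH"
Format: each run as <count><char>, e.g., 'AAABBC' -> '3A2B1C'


Scanning runs left to right:
  i=0: run of 'F' x 7 -> '7F'
  i=7: run of 'A' x 7 -> '7A'
  i=14: run of 'H' x 9 -> '9H'
  i=23: run of 'A' x 4 -> '4A'
  i=27: run of 'D' x 8 -> '8D'
  i=35: run of 'H' x 18 -> '18H'

RLE = 7F7A9H4A8D18H


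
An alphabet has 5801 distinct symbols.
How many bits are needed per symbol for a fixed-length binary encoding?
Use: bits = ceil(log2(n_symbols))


log2(5801) = 12.5021
Bracket: 2^12 = 4096 < 5801 <= 2^13 = 8192
So ceil(log2(5801)) = 13

bits = ceil(log2(5801)) = ceil(12.5021) = 13 bits


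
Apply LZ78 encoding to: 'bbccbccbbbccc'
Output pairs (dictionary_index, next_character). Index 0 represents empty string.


LZ78 encoding steps:
Dictionary: {0: ''}
Step 1: w='' (idx 0), next='b' -> output (0, 'b'), add 'b' as idx 1
Step 2: w='b' (idx 1), next='c' -> output (1, 'c'), add 'bc' as idx 2
Step 3: w='' (idx 0), next='c' -> output (0, 'c'), add 'c' as idx 3
Step 4: w='bc' (idx 2), next='c' -> output (2, 'c'), add 'bcc' as idx 4
Step 5: w='b' (idx 1), next='b' -> output (1, 'b'), add 'bb' as idx 5
Step 6: w='bcc' (idx 4), next='c' -> output (4, 'c'), add 'bccc' as idx 6


Encoded: [(0, 'b'), (1, 'c'), (0, 'c'), (2, 'c'), (1, 'b'), (4, 'c')]


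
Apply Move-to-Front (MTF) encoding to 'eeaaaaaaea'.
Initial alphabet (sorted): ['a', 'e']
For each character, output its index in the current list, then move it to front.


MTF encoding:
'e': index 1 in ['a', 'e'] -> ['e', 'a']
'e': index 0 in ['e', 'a'] -> ['e', 'a']
'a': index 1 in ['e', 'a'] -> ['a', 'e']
'a': index 0 in ['a', 'e'] -> ['a', 'e']
'a': index 0 in ['a', 'e'] -> ['a', 'e']
'a': index 0 in ['a', 'e'] -> ['a', 'e']
'a': index 0 in ['a', 'e'] -> ['a', 'e']
'a': index 0 in ['a', 'e'] -> ['a', 'e']
'e': index 1 in ['a', 'e'] -> ['e', 'a']
'a': index 1 in ['e', 'a'] -> ['a', 'e']


Output: [1, 0, 1, 0, 0, 0, 0, 0, 1, 1]


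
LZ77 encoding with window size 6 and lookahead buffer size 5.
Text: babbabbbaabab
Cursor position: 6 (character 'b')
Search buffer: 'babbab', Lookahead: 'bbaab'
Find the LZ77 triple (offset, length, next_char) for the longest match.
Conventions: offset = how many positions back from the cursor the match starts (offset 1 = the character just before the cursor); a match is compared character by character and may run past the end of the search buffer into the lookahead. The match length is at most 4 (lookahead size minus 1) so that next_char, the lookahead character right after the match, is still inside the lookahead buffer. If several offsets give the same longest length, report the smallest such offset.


Try each offset into the search buffer:
  offset=1 (pos 5, char 'b'): match length 2
  offset=2 (pos 4, char 'a'): match length 0
  offset=3 (pos 3, char 'b'): match length 1
  offset=4 (pos 2, char 'b'): match length 3
  offset=5 (pos 1, char 'a'): match length 0
  offset=6 (pos 0, char 'b'): match length 1
Longest match has length 3 at offset 4.
next_char = character at position 6 + 3 = 9 -> 'a'

Best match: offset=4, length=3 (matching 'bba' starting at position 2)
LZ77 triple: (4, 3, 'a')


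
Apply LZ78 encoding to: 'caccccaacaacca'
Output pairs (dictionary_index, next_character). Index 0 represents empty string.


LZ78 encoding steps:
Dictionary: {0: ''}
Step 1: w='' (idx 0), next='c' -> output (0, 'c'), add 'c' as idx 1
Step 2: w='' (idx 0), next='a' -> output (0, 'a'), add 'a' as idx 2
Step 3: w='c' (idx 1), next='c' -> output (1, 'c'), add 'cc' as idx 3
Step 4: w='cc' (idx 3), next='a' -> output (3, 'a'), add 'cca' as idx 4
Step 5: w='a' (idx 2), next='c' -> output (2, 'c'), add 'ac' as idx 5
Step 6: w='a' (idx 2), next='a' -> output (2, 'a'), add 'aa' as idx 6
Step 7: w='cca' (idx 4), end of input -> output (4, '')


Encoded: [(0, 'c'), (0, 'a'), (1, 'c'), (3, 'a'), (2, 'c'), (2, 'a'), (4, '')]


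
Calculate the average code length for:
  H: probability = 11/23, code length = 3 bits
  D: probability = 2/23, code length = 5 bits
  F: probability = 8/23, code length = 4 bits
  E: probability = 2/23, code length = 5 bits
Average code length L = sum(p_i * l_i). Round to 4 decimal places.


Weighted contributions p_i * l_i:
  H: (11/23) * 3 = 33/23
  D: (2/23) * 5 = 10/23
  F: (8/23) * 4 = 32/23
  E: (2/23) * 5 = 10/23
Sum = (33 + 10 + 32 + 10)/23 = 85/23

L = 85/23 = 3.6957 bits/symbol


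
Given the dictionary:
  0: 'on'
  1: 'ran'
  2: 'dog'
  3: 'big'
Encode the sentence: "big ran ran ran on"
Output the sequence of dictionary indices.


Look up each word in the dictionary:
  'big' -> 3
  'ran' -> 1
  'ran' -> 1
  'ran' -> 1
  'on' -> 0

Encoded: [3, 1, 1, 1, 0]


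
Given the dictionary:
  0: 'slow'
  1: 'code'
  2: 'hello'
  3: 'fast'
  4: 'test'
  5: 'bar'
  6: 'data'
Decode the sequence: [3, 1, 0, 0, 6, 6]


Look up each index in the dictionary:
  3 -> 'fast'
  1 -> 'code'
  0 -> 'slow'
  0 -> 'slow'
  6 -> 'data'
  6 -> 'data'

Decoded: "fast code slow slow data data"


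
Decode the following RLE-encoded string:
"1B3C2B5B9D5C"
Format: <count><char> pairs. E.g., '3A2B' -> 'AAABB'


Expanding each <count><char> pair:
  1B -> 'B'
  3C -> 'CCC'
  2B -> 'BB'
  5B -> 'BBBBB'
  9D -> 'DDDDDDDDD'
  5C -> 'CCCCC'

Decoded = BCCCBBBBBBBDDDDDDDDDCCCCC


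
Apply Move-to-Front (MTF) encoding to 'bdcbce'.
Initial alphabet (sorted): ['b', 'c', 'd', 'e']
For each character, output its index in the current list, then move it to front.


MTF encoding:
'b': index 0 in ['b', 'c', 'd', 'e'] -> ['b', 'c', 'd', 'e']
'd': index 2 in ['b', 'c', 'd', 'e'] -> ['d', 'b', 'c', 'e']
'c': index 2 in ['d', 'b', 'c', 'e'] -> ['c', 'd', 'b', 'e']
'b': index 2 in ['c', 'd', 'b', 'e'] -> ['b', 'c', 'd', 'e']
'c': index 1 in ['b', 'c', 'd', 'e'] -> ['c', 'b', 'd', 'e']
'e': index 3 in ['c', 'b', 'd', 'e'] -> ['e', 'c', 'b', 'd']


Output: [0, 2, 2, 2, 1, 3]


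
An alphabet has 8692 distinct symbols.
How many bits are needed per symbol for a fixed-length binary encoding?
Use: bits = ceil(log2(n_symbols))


log2(8692) = 13.0855
Bracket: 2^13 = 8192 < 8692 <= 2^14 = 16384
So ceil(log2(8692)) = 14

bits = ceil(log2(8692)) = ceil(13.0855) = 14 bits


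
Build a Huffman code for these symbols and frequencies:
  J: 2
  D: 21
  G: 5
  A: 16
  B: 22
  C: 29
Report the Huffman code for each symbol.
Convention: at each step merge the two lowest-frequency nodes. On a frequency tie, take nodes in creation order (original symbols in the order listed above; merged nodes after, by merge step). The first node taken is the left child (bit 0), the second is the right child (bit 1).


Huffman tree construction:
Step 1: Merge J(2) + G(5) = 7
Step 2: Merge (J+G)(7) + A(16) = 23
Step 3: Merge D(21) + B(22) = 43
Step 4: Merge ((J+G)+A)(23) + C(29) = 52
Step 5: Merge (D+B)(43) + (((J+G)+A)+C)(52) = 95
Read each symbol's code off the tree from the root (left child = 0, right child = 1).

Codes:
  J: 1000 (length 4)
  D: 00 (length 2)
  G: 1001 (length 4)
  A: 101 (length 3)
  B: 01 (length 2)
  C: 11 (length 2)
Average code length: 220/95 = 2.3158 bits/symbol


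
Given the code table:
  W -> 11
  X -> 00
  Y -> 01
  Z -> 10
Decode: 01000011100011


Decoding:
01 -> Y
00 -> X
00 -> X
11 -> W
10 -> Z
00 -> X
11 -> W


Result: YXXWZXW


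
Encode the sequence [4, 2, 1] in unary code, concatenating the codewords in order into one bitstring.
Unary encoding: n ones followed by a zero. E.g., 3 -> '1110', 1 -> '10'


Encode each number as n ones followed by a terminating 0:
  4 -> 11110 (5 bits)
  2 -> 110 (3 bits)
  1 -> 10 (2 bits)
Total length = 5 + 3 + 2 = 10 bits.

Unary([4, 2, 1]) = 1111011010 (10 bits)


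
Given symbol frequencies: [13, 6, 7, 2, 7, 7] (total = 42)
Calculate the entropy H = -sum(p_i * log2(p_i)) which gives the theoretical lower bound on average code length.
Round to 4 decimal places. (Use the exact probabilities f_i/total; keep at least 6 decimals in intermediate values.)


Per-symbol terms -p_i * log2(p_i) with p_i = f_i/42:
  p = 13/42 = 0.309524: log2(p) = -1.691878, -p*log2(p) = 0.523676
  p = 6/42 = 0.142857: log2(p) = -2.807355, -p*log2(p) = 0.401051
  p = 7/42 = 0.166667: log2(p) = -2.584963, -p*log2(p) = 0.430827
  p = 2/42 = 0.047619: log2(p) = -4.392317, -p*log2(p) = 0.209158
  p = 7/42 = 0.166667: log2(p) = -2.584963, -p*log2(p) = 0.430827
  p = 7/42 = 0.166667: log2(p) = -2.584963, -p*log2(p) = 0.430827
H = 0.523676 + 0.401051 + 0.430827 + 0.209158 + 0.430827 + 0.430827 = 2.426366

H = 2.4264 bits/symbol


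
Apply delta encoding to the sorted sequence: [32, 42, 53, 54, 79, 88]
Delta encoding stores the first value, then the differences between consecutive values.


First value: 32
Deltas:
  42 - 32 = 10
  53 - 42 = 11
  54 - 53 = 1
  79 - 54 = 25
  88 - 79 = 9


Delta encoded: [32, 10, 11, 1, 25, 9]


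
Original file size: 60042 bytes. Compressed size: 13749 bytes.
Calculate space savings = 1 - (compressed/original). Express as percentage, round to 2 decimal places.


ratio = compressed/original = 13749/60042 = 0.22899
savings = 1 - ratio = 1 - 0.22899 = 0.77101
as a percentage: 0.77101 * 100 = 77.1%

Space savings = 1 - 13749/60042 = 77.1%


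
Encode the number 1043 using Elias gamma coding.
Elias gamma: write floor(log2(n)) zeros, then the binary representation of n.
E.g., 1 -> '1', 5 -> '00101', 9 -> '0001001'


num_bits = floor(log2(1043)) + 1 = 11
leading_zeros = num_bits - 1 = 10
binary(1043) = 10000010011

Elias gamma(1043) = '0000000000' + '10000010011' = 000000000010000010011 (21 bits)


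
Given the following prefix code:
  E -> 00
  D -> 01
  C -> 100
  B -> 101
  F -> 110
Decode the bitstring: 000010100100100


Decoding step by step:
Bits 00 -> E
Bits 00 -> E
Bits 101 -> B
Bits 00 -> E
Bits 100 -> C
Bits 100 -> C


Decoded message: EEBECC


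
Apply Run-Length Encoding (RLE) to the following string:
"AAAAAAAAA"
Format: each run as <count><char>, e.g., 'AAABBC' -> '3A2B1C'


Scanning runs left to right:
  i=0: run of 'A' x 9 -> '9A'

RLE = 9A


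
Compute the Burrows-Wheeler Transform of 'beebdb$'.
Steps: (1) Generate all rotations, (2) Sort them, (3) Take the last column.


Rotations (sorted):
  0: $beebdb -> last char: b
  1: b$beebd -> last char: d
  2: bdb$bee -> last char: e
  3: beebdb$ -> last char: $
  4: db$beeb -> last char: b
  5: ebdb$be -> last char: e
  6: eebdb$b -> last char: b


BWT = bde$beb


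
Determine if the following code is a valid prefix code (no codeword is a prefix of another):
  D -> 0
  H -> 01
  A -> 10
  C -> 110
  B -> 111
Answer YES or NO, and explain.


Checking each pair (does one codeword prefix another?):
  D='0' vs H='01': prefix -- VIOLATION

NO -- this is NOT a valid prefix code. D (0) is a prefix of H (01).


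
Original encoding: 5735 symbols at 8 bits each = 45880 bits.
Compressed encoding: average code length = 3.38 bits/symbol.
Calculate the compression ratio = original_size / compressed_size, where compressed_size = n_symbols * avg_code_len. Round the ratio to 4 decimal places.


original_size = n_symbols * orig_bits = 5735 * 8 = 45880 bits
compressed_size = n_symbols * avg_code_len = 5735 * 3.38 = 19384.3 bits
ratio = original_size / compressed_size = 45880 / 19384.3 = 2.3669

Compression ratio = 2.3669


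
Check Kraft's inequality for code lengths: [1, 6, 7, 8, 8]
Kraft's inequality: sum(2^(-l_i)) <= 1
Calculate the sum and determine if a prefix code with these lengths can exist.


Sum = 2^(-1) + 2^(-6) + 2^(-7) + 2^(-8) + 2^(-8)
    = 0.5 + 0.015625 + 0.0078125 + 0.00390625 + 0.00390625
    = 136/256 = 0.53125
Since 0.53125 <= 1, Kraft's inequality IS satisfied.
A prefix code with these lengths CAN exist.

Kraft sum = 0.53125. Satisfied.


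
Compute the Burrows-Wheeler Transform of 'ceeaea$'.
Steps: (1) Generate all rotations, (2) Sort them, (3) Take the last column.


Rotations (sorted):
  0: $ceeaea -> last char: a
  1: a$ceeae -> last char: e
  2: aea$cee -> last char: e
  3: ceeaea$ -> last char: $
  4: ea$ceea -> last char: a
  5: eaea$ce -> last char: e
  6: eeaea$c -> last char: c


BWT = aee$aec


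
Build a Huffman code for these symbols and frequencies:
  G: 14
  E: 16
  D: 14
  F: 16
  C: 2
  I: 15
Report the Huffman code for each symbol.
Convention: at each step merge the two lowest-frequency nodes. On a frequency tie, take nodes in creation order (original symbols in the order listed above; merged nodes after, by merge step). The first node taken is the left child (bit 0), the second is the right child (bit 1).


Huffman tree construction:
Step 1: Merge C(2) + G(14) = 16
Step 2: Merge D(14) + I(15) = 29
Step 3: Merge E(16) + F(16) = 32
Step 4: Merge (C+G)(16) + (D+I)(29) = 45
Step 5: Merge (E+F)(32) + ((C+G)+(D+I))(45) = 77
Read each symbol's code off the tree from the root (left child = 0, right child = 1).

Codes:
  G: 101 (length 3)
  E: 00 (length 2)
  D: 110 (length 3)
  F: 01 (length 2)
  C: 100 (length 3)
  I: 111 (length 3)
Average code length: 199/77 = 2.5844 bits/symbol


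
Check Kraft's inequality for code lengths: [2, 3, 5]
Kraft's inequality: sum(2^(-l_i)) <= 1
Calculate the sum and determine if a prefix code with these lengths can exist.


Sum = 2^(-2) + 2^(-3) + 2^(-5)
    = 0.25 + 0.125 + 0.03125
    = 13/32 = 0.40625
Since 0.40625 <= 1, Kraft's inequality IS satisfied.
A prefix code with these lengths CAN exist.

Kraft sum = 0.40625. Satisfied.


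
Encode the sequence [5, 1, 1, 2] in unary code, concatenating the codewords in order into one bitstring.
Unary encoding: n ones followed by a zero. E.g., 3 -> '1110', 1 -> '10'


Encode each number as n ones followed by a terminating 0:
  5 -> 111110 (6 bits)
  1 -> 10 (2 bits)
  1 -> 10 (2 bits)
  2 -> 110 (3 bits)
Total length = 6 + 2 + 2 + 3 = 13 bits.

Unary([5, 1, 1, 2]) = 1111101010110 (13 bits)


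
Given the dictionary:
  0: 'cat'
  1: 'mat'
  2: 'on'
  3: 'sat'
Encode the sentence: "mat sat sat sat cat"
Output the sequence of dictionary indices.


Look up each word in the dictionary:
  'mat' -> 1
  'sat' -> 3
  'sat' -> 3
  'sat' -> 3
  'cat' -> 0

Encoded: [1, 3, 3, 3, 0]


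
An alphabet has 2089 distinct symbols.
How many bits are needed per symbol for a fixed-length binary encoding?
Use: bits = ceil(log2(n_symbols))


log2(2089) = 11.0286
Bracket: 2^11 = 2048 < 2089 <= 2^12 = 4096
So ceil(log2(2089)) = 12

bits = ceil(log2(2089)) = ceil(11.0286) = 12 bits


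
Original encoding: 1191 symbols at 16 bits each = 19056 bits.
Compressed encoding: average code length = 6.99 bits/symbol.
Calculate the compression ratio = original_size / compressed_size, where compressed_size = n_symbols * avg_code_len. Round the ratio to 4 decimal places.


original_size = n_symbols * orig_bits = 1191 * 16 = 19056 bits
compressed_size = n_symbols * avg_code_len = 1191 * 6.99 = 8325.09 bits
ratio = original_size / compressed_size = 19056 / 8325.09 = 2.289

Compression ratio = 2.289


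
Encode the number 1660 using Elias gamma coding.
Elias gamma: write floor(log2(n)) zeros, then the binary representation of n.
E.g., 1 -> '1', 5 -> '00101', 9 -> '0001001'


num_bits = floor(log2(1660)) + 1 = 11
leading_zeros = num_bits - 1 = 10
binary(1660) = 11001111100

Elias gamma(1660) = '0000000000' + '11001111100' = 000000000011001111100 (21 bits)


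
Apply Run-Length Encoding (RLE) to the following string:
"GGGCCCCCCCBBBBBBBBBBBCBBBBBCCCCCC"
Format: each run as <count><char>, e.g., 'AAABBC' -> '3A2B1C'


Scanning runs left to right:
  i=0: run of 'G' x 3 -> '3G'
  i=3: run of 'C' x 7 -> '7C'
  i=10: run of 'B' x 11 -> '11B'
  i=21: run of 'C' x 1 -> '1C'
  i=22: run of 'B' x 5 -> '5B'
  i=27: run of 'C' x 6 -> '6C'

RLE = 3G7C11B1C5B6C


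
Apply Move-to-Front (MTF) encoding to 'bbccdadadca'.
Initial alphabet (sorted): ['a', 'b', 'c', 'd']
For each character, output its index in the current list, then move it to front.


MTF encoding:
'b': index 1 in ['a', 'b', 'c', 'd'] -> ['b', 'a', 'c', 'd']
'b': index 0 in ['b', 'a', 'c', 'd'] -> ['b', 'a', 'c', 'd']
'c': index 2 in ['b', 'a', 'c', 'd'] -> ['c', 'b', 'a', 'd']
'c': index 0 in ['c', 'b', 'a', 'd'] -> ['c', 'b', 'a', 'd']
'd': index 3 in ['c', 'b', 'a', 'd'] -> ['d', 'c', 'b', 'a']
'a': index 3 in ['d', 'c', 'b', 'a'] -> ['a', 'd', 'c', 'b']
'd': index 1 in ['a', 'd', 'c', 'b'] -> ['d', 'a', 'c', 'b']
'a': index 1 in ['d', 'a', 'c', 'b'] -> ['a', 'd', 'c', 'b']
'd': index 1 in ['a', 'd', 'c', 'b'] -> ['d', 'a', 'c', 'b']
'c': index 2 in ['d', 'a', 'c', 'b'] -> ['c', 'd', 'a', 'b']
'a': index 2 in ['c', 'd', 'a', 'b'] -> ['a', 'c', 'd', 'b']


Output: [1, 0, 2, 0, 3, 3, 1, 1, 1, 2, 2]


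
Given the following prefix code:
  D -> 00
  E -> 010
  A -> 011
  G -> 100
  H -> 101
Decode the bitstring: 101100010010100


Decoding step by step:
Bits 101 -> H
Bits 100 -> G
Bits 010 -> E
Bits 010 -> E
Bits 100 -> G


Decoded message: HGEEG


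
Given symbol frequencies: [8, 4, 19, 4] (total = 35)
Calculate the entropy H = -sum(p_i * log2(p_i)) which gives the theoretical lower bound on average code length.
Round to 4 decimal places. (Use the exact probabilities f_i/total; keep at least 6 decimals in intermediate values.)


Per-symbol terms -p_i * log2(p_i) with p_i = f_i/35:
  p = 8/35 = 0.228571: log2(p) = -2.129283, -p*log2(p) = 0.486693
  p = 4/35 = 0.114286: log2(p) = -3.129283, -p*log2(p) = 0.357632
  p = 19/35 = 0.542857: log2(p) = -0.881356, -p*log2(p) = 0.478450
  p = 4/35 = 0.114286: log2(p) = -3.129283, -p*log2(p) = 0.357632
H = 0.486693 + 0.357632 + 0.478450 + 0.357632 = 1.680407

H = 1.6804 bits/symbol


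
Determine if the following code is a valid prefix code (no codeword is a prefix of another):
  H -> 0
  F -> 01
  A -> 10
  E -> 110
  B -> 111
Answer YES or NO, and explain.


Checking each pair (does one codeword prefix another?):
  H='0' vs F='01': prefix -- VIOLATION

NO -- this is NOT a valid prefix code. H (0) is a prefix of F (01).


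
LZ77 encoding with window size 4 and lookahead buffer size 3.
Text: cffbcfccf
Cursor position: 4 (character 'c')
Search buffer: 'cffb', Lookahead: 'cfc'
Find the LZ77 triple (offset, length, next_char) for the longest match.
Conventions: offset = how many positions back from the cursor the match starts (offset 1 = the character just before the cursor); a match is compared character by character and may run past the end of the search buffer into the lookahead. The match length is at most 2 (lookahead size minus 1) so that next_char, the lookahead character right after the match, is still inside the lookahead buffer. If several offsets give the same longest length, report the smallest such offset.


Try each offset into the search buffer:
  offset=1 (pos 3, char 'b'): match length 0
  offset=2 (pos 2, char 'f'): match length 0
  offset=3 (pos 1, char 'f'): match length 0
  offset=4 (pos 0, char 'c'): match length 2
Longest match has length 2 at offset 4.
next_char = character at position 4 + 2 = 6 -> 'c'

Best match: offset=4, length=2 (matching 'cf' starting at position 0)
LZ77 triple: (4, 2, 'c')


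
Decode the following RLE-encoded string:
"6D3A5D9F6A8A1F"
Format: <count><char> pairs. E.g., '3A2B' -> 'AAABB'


Expanding each <count><char> pair:
  6D -> 'DDDDDD'
  3A -> 'AAA'
  5D -> 'DDDDD'
  9F -> 'FFFFFFFFF'
  6A -> 'AAAAAA'
  8A -> 'AAAAAAAA'
  1F -> 'F'

Decoded = DDDDDDAAADDDDDFFFFFFFFFAAAAAAAAAAAAAAF


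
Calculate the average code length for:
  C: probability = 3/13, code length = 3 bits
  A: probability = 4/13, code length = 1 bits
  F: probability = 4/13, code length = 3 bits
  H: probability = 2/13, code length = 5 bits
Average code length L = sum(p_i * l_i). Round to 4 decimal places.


Weighted contributions p_i * l_i:
  C: (3/13) * 3 = 9/13
  A: (4/13) * 1 = 4/13
  F: (4/13) * 3 = 12/13
  H: (2/13) * 5 = 10/13
Sum = (9 + 4 + 12 + 10)/13 = 35/13

L = 35/13 = 2.6923 bits/symbol


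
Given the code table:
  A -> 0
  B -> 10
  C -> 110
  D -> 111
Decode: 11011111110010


Decoding:
110 -> C
111 -> D
111 -> D
10 -> B
0 -> A
10 -> B


Result: CDDBAB


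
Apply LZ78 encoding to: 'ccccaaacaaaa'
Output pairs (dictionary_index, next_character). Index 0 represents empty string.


LZ78 encoding steps:
Dictionary: {0: ''}
Step 1: w='' (idx 0), next='c' -> output (0, 'c'), add 'c' as idx 1
Step 2: w='c' (idx 1), next='c' -> output (1, 'c'), add 'cc' as idx 2
Step 3: w='c' (idx 1), next='a' -> output (1, 'a'), add 'ca' as idx 3
Step 4: w='' (idx 0), next='a' -> output (0, 'a'), add 'a' as idx 4
Step 5: w='a' (idx 4), next='c' -> output (4, 'c'), add 'ac' as idx 5
Step 6: w='a' (idx 4), next='a' -> output (4, 'a'), add 'aa' as idx 6
Step 7: w='aa' (idx 6), end of input -> output (6, '')


Encoded: [(0, 'c'), (1, 'c'), (1, 'a'), (0, 'a'), (4, 'c'), (4, 'a'), (6, '')]


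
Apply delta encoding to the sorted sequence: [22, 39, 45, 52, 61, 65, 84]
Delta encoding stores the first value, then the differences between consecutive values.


First value: 22
Deltas:
  39 - 22 = 17
  45 - 39 = 6
  52 - 45 = 7
  61 - 52 = 9
  65 - 61 = 4
  84 - 65 = 19


Delta encoded: [22, 17, 6, 7, 9, 4, 19]


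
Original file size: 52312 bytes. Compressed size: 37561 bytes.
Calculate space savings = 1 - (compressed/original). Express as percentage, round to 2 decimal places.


ratio = compressed/original = 37561/52312 = 0.718019
savings = 1 - ratio = 1 - 0.718019 = 0.281981
as a percentage: 0.281981 * 100 = 28.2%

Space savings = 1 - 37561/52312 = 28.2%


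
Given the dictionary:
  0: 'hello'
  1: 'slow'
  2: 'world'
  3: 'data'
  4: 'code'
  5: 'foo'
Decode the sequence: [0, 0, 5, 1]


Look up each index in the dictionary:
  0 -> 'hello'
  0 -> 'hello'
  5 -> 'foo'
  1 -> 'slow'

Decoded: "hello hello foo slow"


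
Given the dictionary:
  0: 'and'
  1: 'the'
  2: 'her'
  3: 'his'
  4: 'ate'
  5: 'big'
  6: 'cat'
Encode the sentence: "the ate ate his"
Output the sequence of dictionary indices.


Look up each word in the dictionary:
  'the' -> 1
  'ate' -> 4
  'ate' -> 4
  'his' -> 3

Encoded: [1, 4, 4, 3]


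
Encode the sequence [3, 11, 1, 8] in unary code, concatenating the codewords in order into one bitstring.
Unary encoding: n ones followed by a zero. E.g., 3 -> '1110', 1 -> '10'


Encode each number as n ones followed by a terminating 0:
  3 -> 1110 (4 bits)
  11 -> 111111111110 (12 bits)
  1 -> 10 (2 bits)
  8 -> 111111110 (9 bits)
Total length = 4 + 12 + 2 + 9 = 27 bits.

Unary([3, 11, 1, 8]) = 111011111111111010111111110 (27 bits)


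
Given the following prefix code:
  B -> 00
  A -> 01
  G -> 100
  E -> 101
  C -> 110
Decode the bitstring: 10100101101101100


Decoding step by step:
Bits 101 -> E
Bits 00 -> B
Bits 101 -> E
Bits 101 -> E
Bits 101 -> E
Bits 100 -> G


Decoded message: EBEEEG


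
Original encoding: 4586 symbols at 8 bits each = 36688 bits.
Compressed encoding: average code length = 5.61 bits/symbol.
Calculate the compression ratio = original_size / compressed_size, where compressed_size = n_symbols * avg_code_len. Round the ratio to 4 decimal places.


original_size = n_symbols * orig_bits = 4586 * 8 = 36688 bits
compressed_size = n_symbols * avg_code_len = 4586 * 5.61 = 25727.46 bits
ratio = original_size / compressed_size = 36688 / 25727.46 = 1.426

Compression ratio = 1.426


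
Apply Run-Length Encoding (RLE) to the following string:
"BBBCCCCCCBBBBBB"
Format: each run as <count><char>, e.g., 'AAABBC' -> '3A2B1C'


Scanning runs left to right:
  i=0: run of 'B' x 3 -> '3B'
  i=3: run of 'C' x 6 -> '6C'
  i=9: run of 'B' x 6 -> '6B'

RLE = 3B6C6B


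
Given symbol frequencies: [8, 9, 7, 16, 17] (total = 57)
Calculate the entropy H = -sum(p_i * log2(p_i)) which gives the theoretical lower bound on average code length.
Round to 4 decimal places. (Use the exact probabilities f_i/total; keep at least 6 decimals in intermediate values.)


Per-symbol terms -p_i * log2(p_i) with p_i = f_i/57:
  p = 8/57 = 0.140351: log2(p) = -2.832890, -p*log2(p) = 0.397599
  p = 9/57 = 0.157895: log2(p) = -2.662965, -p*log2(p) = 0.420468
  p = 7/57 = 0.122807: log2(p) = -3.025535, -p*log2(p) = 0.371557
  p = 16/57 = 0.280702: log2(p) = -1.832890, -p*log2(p) = 0.514495
  p = 17/57 = 0.298246: log2(p) = -1.745427, -p*log2(p) = 0.520566
H = 0.397599 + 0.420468 + 0.371557 + 0.514495 + 0.520566 = 2.224685

H = 2.2247 bits/symbol


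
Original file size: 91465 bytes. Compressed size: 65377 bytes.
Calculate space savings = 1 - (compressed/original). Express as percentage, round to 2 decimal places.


ratio = compressed/original = 65377/91465 = 0.714776
savings = 1 - ratio = 1 - 0.714776 = 0.285224
as a percentage: 0.285224 * 100 = 28.52%

Space savings = 1 - 65377/91465 = 28.52%


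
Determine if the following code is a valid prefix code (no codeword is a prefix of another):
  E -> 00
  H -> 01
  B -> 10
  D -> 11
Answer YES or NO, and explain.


Checking each pair (does one codeword prefix another?):
  E='00' vs H='01': no prefix
  E='00' vs B='10': no prefix
  E='00' vs D='11': no prefix
  H='01' vs E='00': no prefix
  H='01' vs B='10': no prefix
  H='01' vs D='11': no prefix
  B='10' vs E='00': no prefix
  B='10' vs H='01': no prefix
  B='10' vs D='11': no prefix
  D='11' vs E='00': no prefix
  D='11' vs H='01': no prefix
  D='11' vs B='10': no prefix
No violation found over all pairs.

YES -- this is a valid prefix code. No codeword is a prefix of any other codeword.


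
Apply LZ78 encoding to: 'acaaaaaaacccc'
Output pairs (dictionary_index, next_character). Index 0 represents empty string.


LZ78 encoding steps:
Dictionary: {0: ''}
Step 1: w='' (idx 0), next='a' -> output (0, 'a'), add 'a' as idx 1
Step 2: w='' (idx 0), next='c' -> output (0, 'c'), add 'c' as idx 2
Step 3: w='a' (idx 1), next='a' -> output (1, 'a'), add 'aa' as idx 3
Step 4: w='aa' (idx 3), next='a' -> output (3, 'a'), add 'aaa' as idx 4
Step 5: w='aa' (idx 3), next='c' -> output (3, 'c'), add 'aac' as idx 5
Step 6: w='c' (idx 2), next='c' -> output (2, 'c'), add 'cc' as idx 6
Step 7: w='c' (idx 2), end of input -> output (2, '')


Encoded: [(0, 'a'), (0, 'c'), (1, 'a'), (3, 'a'), (3, 'c'), (2, 'c'), (2, '')]


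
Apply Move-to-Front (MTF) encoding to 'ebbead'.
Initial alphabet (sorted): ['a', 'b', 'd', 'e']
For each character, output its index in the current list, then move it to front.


MTF encoding:
'e': index 3 in ['a', 'b', 'd', 'e'] -> ['e', 'a', 'b', 'd']
'b': index 2 in ['e', 'a', 'b', 'd'] -> ['b', 'e', 'a', 'd']
'b': index 0 in ['b', 'e', 'a', 'd'] -> ['b', 'e', 'a', 'd']
'e': index 1 in ['b', 'e', 'a', 'd'] -> ['e', 'b', 'a', 'd']
'a': index 2 in ['e', 'b', 'a', 'd'] -> ['a', 'e', 'b', 'd']
'd': index 3 in ['a', 'e', 'b', 'd'] -> ['d', 'a', 'e', 'b']


Output: [3, 2, 0, 1, 2, 3]


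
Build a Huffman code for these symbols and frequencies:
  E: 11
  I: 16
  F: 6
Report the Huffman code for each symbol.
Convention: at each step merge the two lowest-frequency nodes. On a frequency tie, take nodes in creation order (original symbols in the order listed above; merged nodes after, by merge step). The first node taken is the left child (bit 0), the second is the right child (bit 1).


Huffman tree construction:
Step 1: Merge F(6) + E(11) = 17
Step 2: Merge I(16) + (F+E)(17) = 33
Read each symbol's code off the tree from the root (left child = 0, right child = 1).

Codes:
  E: 11 (length 2)
  I: 0 (length 1)
  F: 10 (length 2)
Average code length: 50/33 = 1.5152 bits/symbol


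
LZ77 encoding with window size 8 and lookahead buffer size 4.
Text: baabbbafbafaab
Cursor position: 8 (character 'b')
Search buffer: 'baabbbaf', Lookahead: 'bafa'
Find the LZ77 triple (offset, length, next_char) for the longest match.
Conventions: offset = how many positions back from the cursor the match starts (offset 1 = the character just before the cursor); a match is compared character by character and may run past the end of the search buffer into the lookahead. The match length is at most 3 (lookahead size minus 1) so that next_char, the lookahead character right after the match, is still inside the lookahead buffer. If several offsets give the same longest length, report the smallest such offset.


Try each offset into the search buffer:
  offset=1 (pos 7, char 'f'): match length 0
  offset=2 (pos 6, char 'a'): match length 0
  offset=3 (pos 5, char 'b'): match length 3
  offset=4 (pos 4, char 'b'): match length 1
  offset=5 (pos 3, char 'b'): match length 1
  offset=6 (pos 2, char 'a'): match length 0
  offset=7 (pos 1, char 'a'): match length 0
  offset=8 (pos 0, char 'b'): match length 2
Longest match has length 3 at offset 3.
next_char = character at position 8 + 3 = 11 -> 'a'

Best match: offset=3, length=3 (matching 'baf' starting at position 5)
LZ77 triple: (3, 3, 'a')


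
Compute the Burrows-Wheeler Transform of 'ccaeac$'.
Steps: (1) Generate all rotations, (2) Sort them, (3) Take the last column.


Rotations (sorted):
  0: $ccaeac -> last char: c
  1: ac$ccae -> last char: e
  2: aeac$cc -> last char: c
  3: c$ccaea -> last char: a
  4: caeac$c -> last char: c
  5: ccaeac$ -> last char: $
  6: eac$cca -> last char: a


BWT = cecac$a


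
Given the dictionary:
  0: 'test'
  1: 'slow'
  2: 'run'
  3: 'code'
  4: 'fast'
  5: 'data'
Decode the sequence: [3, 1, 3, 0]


Look up each index in the dictionary:
  3 -> 'code'
  1 -> 'slow'
  3 -> 'code'
  0 -> 'test'

Decoded: "code slow code test"


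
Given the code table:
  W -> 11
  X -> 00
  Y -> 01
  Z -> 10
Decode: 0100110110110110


Decoding:
01 -> Y
00 -> X
11 -> W
01 -> Y
10 -> Z
11 -> W
01 -> Y
10 -> Z


Result: YXWYZWYZ


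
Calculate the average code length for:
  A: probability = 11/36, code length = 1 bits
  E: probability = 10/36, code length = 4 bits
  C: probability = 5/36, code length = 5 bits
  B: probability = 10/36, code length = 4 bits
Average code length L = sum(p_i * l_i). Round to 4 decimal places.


Weighted contributions p_i * l_i:
  A: (11/36) * 1 = 11/36
  E: (10/36) * 4 = 40/36
  C: (5/36) * 5 = 25/36
  B: (10/36) * 4 = 40/36
Sum = (11 + 40 + 25 + 40)/36 = 116/36

L = 116/36 = 3.2222 bits/symbol


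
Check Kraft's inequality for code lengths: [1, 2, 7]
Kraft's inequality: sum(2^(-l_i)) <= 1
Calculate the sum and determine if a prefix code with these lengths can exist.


Sum = 2^(-1) + 2^(-2) + 2^(-7)
    = 0.5 + 0.25 + 0.0078125
    = 97/128 = 0.7578125
Since 0.7578125 <= 1, Kraft's inequality IS satisfied.
A prefix code with these lengths CAN exist.

Kraft sum = 0.7578125. Satisfied.


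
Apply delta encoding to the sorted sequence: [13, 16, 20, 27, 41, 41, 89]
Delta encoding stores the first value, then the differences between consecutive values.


First value: 13
Deltas:
  16 - 13 = 3
  20 - 16 = 4
  27 - 20 = 7
  41 - 27 = 14
  41 - 41 = 0
  89 - 41 = 48


Delta encoded: [13, 3, 4, 7, 14, 0, 48]


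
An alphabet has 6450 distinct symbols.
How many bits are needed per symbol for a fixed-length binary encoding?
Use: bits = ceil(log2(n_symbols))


log2(6450) = 12.6551
Bracket: 2^12 = 4096 < 6450 <= 2^13 = 8192
So ceil(log2(6450)) = 13

bits = ceil(log2(6450)) = ceil(12.6551) = 13 bits


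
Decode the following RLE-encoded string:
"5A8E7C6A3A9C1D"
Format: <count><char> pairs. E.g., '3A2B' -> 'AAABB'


Expanding each <count><char> pair:
  5A -> 'AAAAA'
  8E -> 'EEEEEEEE'
  7C -> 'CCCCCCC'
  6A -> 'AAAAAA'
  3A -> 'AAA'
  9C -> 'CCCCCCCCC'
  1D -> 'D'

Decoded = AAAAAEEEEEEEECCCCCCCAAAAAAAAACCCCCCCCCD


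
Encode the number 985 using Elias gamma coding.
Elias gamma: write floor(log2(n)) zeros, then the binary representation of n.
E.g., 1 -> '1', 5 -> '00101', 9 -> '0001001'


num_bits = floor(log2(985)) + 1 = 10
leading_zeros = num_bits - 1 = 9
binary(985) = 1111011001

Elias gamma(985) = '000000000' + '1111011001' = 0000000001111011001 (19 bits)


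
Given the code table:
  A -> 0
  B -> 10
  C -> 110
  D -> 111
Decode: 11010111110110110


Decoding:
110 -> C
10 -> B
111 -> D
110 -> C
110 -> C
110 -> C


Result: CBDCCC


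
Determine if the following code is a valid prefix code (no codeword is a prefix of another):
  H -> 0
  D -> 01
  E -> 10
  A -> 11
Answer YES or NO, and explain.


Checking each pair (does one codeword prefix another?):
  H='0' vs D='01': prefix -- VIOLATION

NO -- this is NOT a valid prefix code. H (0) is a prefix of D (01).


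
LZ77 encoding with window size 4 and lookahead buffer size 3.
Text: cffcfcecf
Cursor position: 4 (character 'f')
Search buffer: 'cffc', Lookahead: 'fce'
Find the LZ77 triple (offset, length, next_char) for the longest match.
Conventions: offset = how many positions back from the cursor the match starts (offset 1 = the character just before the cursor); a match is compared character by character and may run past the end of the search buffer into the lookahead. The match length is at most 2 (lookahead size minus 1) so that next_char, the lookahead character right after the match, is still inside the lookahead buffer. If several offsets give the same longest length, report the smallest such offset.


Try each offset into the search buffer:
  offset=1 (pos 3, char 'c'): match length 0
  offset=2 (pos 2, char 'f'): match length 2
  offset=3 (pos 1, char 'f'): match length 1
  offset=4 (pos 0, char 'c'): match length 0
Longest match has length 2 at offset 2.
next_char = character at position 4 + 2 = 6 -> 'e'

Best match: offset=2, length=2 (matching 'fc' starting at position 2)
LZ77 triple: (2, 2, 'e')


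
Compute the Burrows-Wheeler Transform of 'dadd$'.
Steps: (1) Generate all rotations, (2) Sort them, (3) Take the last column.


Rotations (sorted):
  0: $dadd -> last char: d
  1: add$d -> last char: d
  2: d$dad -> last char: d
  3: dadd$ -> last char: $
  4: dd$da -> last char: a


BWT = ddd$a


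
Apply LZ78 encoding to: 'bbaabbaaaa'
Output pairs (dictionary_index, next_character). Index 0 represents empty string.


LZ78 encoding steps:
Dictionary: {0: ''}
Step 1: w='' (idx 0), next='b' -> output (0, 'b'), add 'b' as idx 1
Step 2: w='b' (idx 1), next='a' -> output (1, 'a'), add 'ba' as idx 2
Step 3: w='' (idx 0), next='a' -> output (0, 'a'), add 'a' as idx 3
Step 4: w='b' (idx 1), next='b' -> output (1, 'b'), add 'bb' as idx 4
Step 5: w='a' (idx 3), next='a' -> output (3, 'a'), add 'aa' as idx 5
Step 6: w='aa' (idx 5), end of input -> output (5, '')


Encoded: [(0, 'b'), (1, 'a'), (0, 'a'), (1, 'b'), (3, 'a'), (5, '')]


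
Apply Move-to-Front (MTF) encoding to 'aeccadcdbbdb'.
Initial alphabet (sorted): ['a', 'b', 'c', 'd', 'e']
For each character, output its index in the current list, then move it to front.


MTF encoding:
'a': index 0 in ['a', 'b', 'c', 'd', 'e'] -> ['a', 'b', 'c', 'd', 'e']
'e': index 4 in ['a', 'b', 'c', 'd', 'e'] -> ['e', 'a', 'b', 'c', 'd']
'c': index 3 in ['e', 'a', 'b', 'c', 'd'] -> ['c', 'e', 'a', 'b', 'd']
'c': index 0 in ['c', 'e', 'a', 'b', 'd'] -> ['c', 'e', 'a', 'b', 'd']
'a': index 2 in ['c', 'e', 'a', 'b', 'd'] -> ['a', 'c', 'e', 'b', 'd']
'd': index 4 in ['a', 'c', 'e', 'b', 'd'] -> ['d', 'a', 'c', 'e', 'b']
'c': index 2 in ['d', 'a', 'c', 'e', 'b'] -> ['c', 'd', 'a', 'e', 'b']
'd': index 1 in ['c', 'd', 'a', 'e', 'b'] -> ['d', 'c', 'a', 'e', 'b']
'b': index 4 in ['d', 'c', 'a', 'e', 'b'] -> ['b', 'd', 'c', 'a', 'e']
'b': index 0 in ['b', 'd', 'c', 'a', 'e'] -> ['b', 'd', 'c', 'a', 'e']
'd': index 1 in ['b', 'd', 'c', 'a', 'e'] -> ['d', 'b', 'c', 'a', 'e']
'b': index 1 in ['d', 'b', 'c', 'a', 'e'] -> ['b', 'd', 'c', 'a', 'e']


Output: [0, 4, 3, 0, 2, 4, 2, 1, 4, 0, 1, 1]
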